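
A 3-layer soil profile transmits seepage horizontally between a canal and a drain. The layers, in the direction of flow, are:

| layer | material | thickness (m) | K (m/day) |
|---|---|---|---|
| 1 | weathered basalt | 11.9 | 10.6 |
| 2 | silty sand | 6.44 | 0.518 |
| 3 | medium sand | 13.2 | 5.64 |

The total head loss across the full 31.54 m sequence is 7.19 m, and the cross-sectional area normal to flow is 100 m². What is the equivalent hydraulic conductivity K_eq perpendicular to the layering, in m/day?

Flow is perpendicular to layering, so the layers act in series and the equivalent K is the thickness-weighted harmonic mean.
Total thickness L = 11.9 + 6.44 + 13.2 = 31.54 m.
Σ(b_i/K_i) = 11.9/10.6 + 6.44/0.518 + 13.2/5.64 = 15.90 d.
K_eq = L / Σ(b_i/K_i) = 31.54 / 15.90 = 1.984 m/day.

1.98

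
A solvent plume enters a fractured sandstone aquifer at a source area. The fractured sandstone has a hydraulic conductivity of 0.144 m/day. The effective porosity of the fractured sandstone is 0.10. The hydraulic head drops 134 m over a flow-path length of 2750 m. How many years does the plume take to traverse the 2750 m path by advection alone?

Hydraulic gradient i = Δh / L = 134 / 2750 = 0.04873.
Darcy flux q = K · i = 0.1440 × 0.04873 = 0.007017 m/day.
Seepage velocity v = q / n_e = 0.007017 / 0.10 = 0.07017 m/day.
Travel time t = L / v = 2750 / 0.07017 = 39192 days = 107.3 years.

107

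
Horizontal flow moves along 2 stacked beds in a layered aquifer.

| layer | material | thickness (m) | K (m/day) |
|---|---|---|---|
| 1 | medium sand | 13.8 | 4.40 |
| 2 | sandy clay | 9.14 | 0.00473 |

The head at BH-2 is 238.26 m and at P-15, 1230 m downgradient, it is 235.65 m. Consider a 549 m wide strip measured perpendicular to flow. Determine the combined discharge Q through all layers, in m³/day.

70.8

Flow is parallel to layering, so each bed carries its own Darcy discharge and the transmissivities add.
Σ(K_i·b_i) = 4.40×13.8 + 0.00473×9.14 = 60.76 m²/day.
Hydraulic gradient i = (238.26 − 235.65) / 1230 = 2.61 / 1230 = 0.002122.
Q = Σ(K_i·b_i) · W · i = 60.76 × 549 × 0.002122 = 70.79 m³/day.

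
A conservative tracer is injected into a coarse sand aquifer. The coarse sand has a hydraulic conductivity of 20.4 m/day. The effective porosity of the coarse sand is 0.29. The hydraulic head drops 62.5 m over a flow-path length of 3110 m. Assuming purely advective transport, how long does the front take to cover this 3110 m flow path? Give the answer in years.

Hydraulic gradient i = Δh / L = 62.5 / 3110 = 0.02010.
Darcy flux q = K · i = 20.40 × 0.02010 = 0.4100 m/day.
Seepage velocity v = q / n_e = 0.4100 / 0.29 = 1.414 m/day.
Travel time t = L / v = 3110 / 1.414 = 2200 days = 6.023 years.

6.02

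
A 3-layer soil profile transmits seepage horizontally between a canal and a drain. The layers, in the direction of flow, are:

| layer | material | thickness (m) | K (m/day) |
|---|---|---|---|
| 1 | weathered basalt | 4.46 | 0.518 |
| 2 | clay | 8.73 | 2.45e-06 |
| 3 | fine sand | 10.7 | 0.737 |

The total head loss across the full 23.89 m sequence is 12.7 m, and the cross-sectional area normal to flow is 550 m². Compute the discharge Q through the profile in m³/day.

0.00196

Flow is perpendicular to layering, so the layers act in series and the equivalent K is the thickness-weighted harmonic mean.
Total thickness L = 4.46 + 8.73 + 10.7 = 23.89 m.
Σ(b_i/K_i) = 4.46/0.518 + 8.73/2.45e-06 + 10.7/0.737 = 3.563e+06 d.
K_eq = L / Σ(b_i/K_i) = 23.89 / 3.563e+06 = 6.704e-06 m/day.
Q = K_eq · A · (Δh/L) = 6.704e-06 × 550 × (12.7/23.89) = 0.001960 m³/day.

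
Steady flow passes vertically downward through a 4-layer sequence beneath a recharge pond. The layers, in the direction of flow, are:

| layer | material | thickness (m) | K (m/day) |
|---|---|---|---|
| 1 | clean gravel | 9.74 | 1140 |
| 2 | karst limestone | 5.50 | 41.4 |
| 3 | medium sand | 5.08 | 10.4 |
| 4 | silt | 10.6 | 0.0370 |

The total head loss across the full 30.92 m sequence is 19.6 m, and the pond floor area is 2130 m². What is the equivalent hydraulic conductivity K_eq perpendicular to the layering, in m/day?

Flow is perpendicular to layering, so the layers act in series and the equivalent K is the thickness-weighted harmonic mean.
Total thickness L = 9.74 + 5.50 + 5.08 + 10.6 = 30.92 m.
Σ(b_i/K_i) = 9.74/1140 + 5.50/41.4 + 5.08/10.4 + 10.6/0.0370 = 287.1 d.
K_eq = L / Σ(b_i/K_i) = 30.92 / 287.1 = 0.1077 m/day.

0.108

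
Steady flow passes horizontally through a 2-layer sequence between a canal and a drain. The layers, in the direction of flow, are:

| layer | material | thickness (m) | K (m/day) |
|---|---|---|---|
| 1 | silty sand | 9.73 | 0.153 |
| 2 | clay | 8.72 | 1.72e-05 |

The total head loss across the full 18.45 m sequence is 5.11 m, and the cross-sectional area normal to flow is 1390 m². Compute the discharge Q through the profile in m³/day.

0.0140

Flow is perpendicular to layering, so the layers act in series and the equivalent K is the thickness-weighted harmonic mean.
Total thickness L = 9.73 + 8.72 = 18.45 m.
Σ(b_i/K_i) = 9.73/0.153 + 8.72/1.72e-05 = 5.070e+05 d.
K_eq = L / Σ(b_i/K_i) = 18.45 / 5.070e+05 = 3.639e-05 m/day.
Q = K_eq · A · (Δh/L) = 3.639e-05 × 1390 × (5.11/18.45) = 0.01401 m³/day.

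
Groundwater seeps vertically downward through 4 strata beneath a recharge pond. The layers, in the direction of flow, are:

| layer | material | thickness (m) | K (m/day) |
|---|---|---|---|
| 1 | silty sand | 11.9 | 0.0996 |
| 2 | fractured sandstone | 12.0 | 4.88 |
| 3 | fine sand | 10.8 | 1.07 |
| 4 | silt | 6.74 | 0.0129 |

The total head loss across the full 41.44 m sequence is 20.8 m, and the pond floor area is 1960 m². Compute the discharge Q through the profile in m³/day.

62.3

Flow is perpendicular to layering, so the layers act in series and the equivalent K is the thickness-weighted harmonic mean.
Total thickness L = 11.9 + 12.0 + 10.8 + 6.74 = 41.44 m.
Σ(b_i/K_i) = 11.9/0.0996 + 12.0/4.88 + 10.8/1.07 + 6.74/0.0129 = 654.5 d.
K_eq = L / Σ(b_i/K_i) = 41.44 / 654.5 = 0.06331 m/day.
Q = K_eq · A · (Δh/L) = 0.06331 × 1960 × (20.8/41.44) = 62.29 m³/day.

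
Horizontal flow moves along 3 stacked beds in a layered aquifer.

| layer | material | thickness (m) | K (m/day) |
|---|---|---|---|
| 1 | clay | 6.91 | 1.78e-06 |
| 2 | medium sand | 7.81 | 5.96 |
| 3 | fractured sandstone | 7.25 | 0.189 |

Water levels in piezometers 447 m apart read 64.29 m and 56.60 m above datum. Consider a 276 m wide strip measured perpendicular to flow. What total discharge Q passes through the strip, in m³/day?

Flow is parallel to layering, so each bed carries its own Darcy discharge and the transmissivities add.
Σ(K_i·b_i) = 1.78e-06×6.91 + 5.96×7.81 + 0.189×7.25 = 47.92 m²/day.
Hydraulic gradient i = (64.29 − 56.60) / 447 = 7.69 / 447 = 0.01720.
Q = Σ(K_i·b_i) · W · i = 47.92 × 276 × 0.01720 = 227.5 m³/day.

228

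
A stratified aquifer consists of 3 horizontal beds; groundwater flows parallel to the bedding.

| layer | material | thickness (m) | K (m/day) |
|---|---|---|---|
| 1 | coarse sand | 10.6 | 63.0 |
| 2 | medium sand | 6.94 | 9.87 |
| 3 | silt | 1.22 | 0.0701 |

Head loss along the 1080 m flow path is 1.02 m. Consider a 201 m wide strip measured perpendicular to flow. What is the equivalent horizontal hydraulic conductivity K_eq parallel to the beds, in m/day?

Flow is parallel to layering, so each bed carries its own Darcy discharge and the transmissivities add.
Σ(K_i·b_i) = 63.0×10.6 + 9.87×6.94 + 0.0701×1.22 = 736.4 m²/day.
Total thickness b = 18.76 m, so K_eq = Σ(K_i·b_i)/b = 39.25 m/day.

39.3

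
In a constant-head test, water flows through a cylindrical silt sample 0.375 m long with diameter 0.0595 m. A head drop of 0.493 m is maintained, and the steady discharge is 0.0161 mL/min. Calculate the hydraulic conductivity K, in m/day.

0.00634

Cross-sectional area A = π·(d/2)² = π × (0.0595/2)² = 0.002781 m².
Convert discharge: 0.0161 mL/min = 2.683e-10 m³/s.
Darcy's law rearranged: K = Q·L / (A·Δh) = 2.683e-10 × 0.375 / (0.002781 × 0.493) = 7.341e-08 m/s = 0.006342 m/day.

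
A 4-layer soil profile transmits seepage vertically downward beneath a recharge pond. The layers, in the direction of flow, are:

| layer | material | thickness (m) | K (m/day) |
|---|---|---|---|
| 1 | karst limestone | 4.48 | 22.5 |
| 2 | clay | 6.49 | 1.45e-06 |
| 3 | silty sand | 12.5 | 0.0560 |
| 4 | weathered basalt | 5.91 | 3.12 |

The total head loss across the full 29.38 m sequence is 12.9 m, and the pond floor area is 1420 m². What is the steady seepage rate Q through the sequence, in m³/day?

0.00409

Flow is perpendicular to layering, so the layers act in series and the equivalent K is the thickness-weighted harmonic mean.
Total thickness L = 4.48 + 6.49 + 12.5 + 5.91 = 29.38 m.
Σ(b_i/K_i) = 4.48/22.5 + 6.49/1.45e-06 + 12.5/0.0560 + 5.91/3.12 = 4.476e+06 d.
K_eq = L / Σ(b_i/K_i) = 29.38 / 4.476e+06 = 6.564e-06 m/day.
Q = K_eq · A · (Δh/L) = 6.564e-06 × 1420 × (12.9/29.38) = 0.004092 m³/day.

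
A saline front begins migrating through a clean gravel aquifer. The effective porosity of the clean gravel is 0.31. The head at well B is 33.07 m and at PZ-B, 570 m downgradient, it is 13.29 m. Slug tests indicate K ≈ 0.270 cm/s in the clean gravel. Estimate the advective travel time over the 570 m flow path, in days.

21.8

Convert K: 0.270 cm/s × 864 = 233.3 m/day.
Hydraulic gradient i = (33.07 − 13.29) / 570 = 19.78 / 570 = 0.03470.
Darcy flux q = K · i = 233.3 × 0.03470 = 8.095 m/day.
Seepage velocity v = q / n_e = 8.095 / 0.31 = 26.11 m/day.
Travel time t = L / v = 570 / 26.11 = 21.83 days.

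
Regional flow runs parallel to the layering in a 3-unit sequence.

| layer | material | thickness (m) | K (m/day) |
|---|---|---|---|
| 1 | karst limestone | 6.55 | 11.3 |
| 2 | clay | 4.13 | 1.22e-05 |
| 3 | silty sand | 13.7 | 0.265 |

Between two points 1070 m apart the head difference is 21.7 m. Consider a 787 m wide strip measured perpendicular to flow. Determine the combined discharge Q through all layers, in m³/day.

1240

Flow is parallel to layering, so each bed carries its own Darcy discharge and the transmissivities add.
Σ(K_i·b_i) = 11.3×6.55 + 1.22e-05×4.13 + 0.265×13.7 = 77.65 m²/day.
Hydraulic gradient i = Δh / L = 21.7 / 1070 = 0.02028.
Q = Σ(K_i·b_i) · W · i = 77.65 × 787 × 0.02028 = 1239 m³/day.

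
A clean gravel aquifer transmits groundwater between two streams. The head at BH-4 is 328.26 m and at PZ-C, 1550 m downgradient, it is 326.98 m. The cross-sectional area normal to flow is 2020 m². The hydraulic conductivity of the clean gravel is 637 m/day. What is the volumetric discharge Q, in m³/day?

Hydraulic gradient i = (328.26 − 326.98) / 1550 = 1.28 / 1550 = 0.0008258.
Darcy's law: Q = K · A · i = 637.0 × 2020 × 0.0008258 = 1063 m³/day.

1060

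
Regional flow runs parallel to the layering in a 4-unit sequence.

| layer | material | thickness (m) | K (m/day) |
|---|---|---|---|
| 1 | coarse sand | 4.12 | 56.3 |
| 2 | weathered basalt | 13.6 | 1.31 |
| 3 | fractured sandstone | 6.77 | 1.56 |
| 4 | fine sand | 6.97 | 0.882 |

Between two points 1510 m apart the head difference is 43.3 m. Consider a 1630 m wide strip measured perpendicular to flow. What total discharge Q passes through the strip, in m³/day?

12500

Flow is parallel to layering, so each bed carries its own Darcy discharge and the transmissivities add.
Σ(K_i·b_i) = 56.3×4.12 + 1.31×13.6 + 1.56×6.77 + 0.882×6.97 = 266.5 m²/day.
Hydraulic gradient i = Δh / L = 43.3 / 1510 = 0.02868.
Q = Σ(K_i·b_i) · W · i = 266.5 × 1630 × 0.02868 = 12456 m³/day.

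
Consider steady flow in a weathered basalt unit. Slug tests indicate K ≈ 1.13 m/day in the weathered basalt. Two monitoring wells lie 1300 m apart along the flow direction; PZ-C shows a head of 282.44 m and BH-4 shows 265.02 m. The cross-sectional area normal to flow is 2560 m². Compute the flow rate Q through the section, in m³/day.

Hydraulic gradient i = (282.44 − 265.02) / 1300 = 17.42 / 1300 = 0.01340.
Darcy's law: Q = K · A · i = 1.130 × 2560 × 0.01340 = 38.76 m³/day.

38.8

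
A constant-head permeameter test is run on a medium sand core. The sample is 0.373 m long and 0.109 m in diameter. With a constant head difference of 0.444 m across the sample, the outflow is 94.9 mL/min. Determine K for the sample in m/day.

12.3

Cross-sectional area A = π·(d/2)² = π × (0.109/2)² = 0.009331 m².
Convert discharge: 94.9 mL/min = 1.582e-06 m³/s.
Darcy's law rearranged: K = Q·L / (A·Δh) = 1.582e-06 × 0.373 / (0.009331 × 0.444) = 0.0001424 m/s = 12.30 m/day.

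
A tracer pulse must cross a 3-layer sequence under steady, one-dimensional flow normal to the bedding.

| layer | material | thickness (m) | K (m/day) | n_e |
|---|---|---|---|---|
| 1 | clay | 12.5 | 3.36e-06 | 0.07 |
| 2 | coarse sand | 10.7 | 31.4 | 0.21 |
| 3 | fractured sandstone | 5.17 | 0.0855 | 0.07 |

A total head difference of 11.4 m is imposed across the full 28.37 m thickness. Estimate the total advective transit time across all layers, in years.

With flow normal to the layers, continuity requires the same specific discharge q through every layer.
Σ(b_i/K_i) = 12.5/3.36e-06 + 10.7/31.4 + 5.17/0.0855 = 3.720e+06 d.
q = Δh / Σ(b_i/K_i) = 11.4 / 3.720e+06 = 3.064e-06 m/day.
In each layer the seepage velocity is v_i = q/n_i, so the layer transit time is t_i = b_i·n_i / q:
  layer 1 (clay): t_1 = 12.5 × 0.07 / 3.064e-06 = 2.855e+05 d
  layer 2 (coarse sand): t_2 = 10.7 × 0.21 / 3.064e-06 = 7.333e+05 d
  layer 3 (fractured sandstone): t_3 = 5.17 × 0.07 / 3.064e-06 = 1.181e+05 d
Total t = Σ t_i = 1.137e+06 days = 3113 years.

3110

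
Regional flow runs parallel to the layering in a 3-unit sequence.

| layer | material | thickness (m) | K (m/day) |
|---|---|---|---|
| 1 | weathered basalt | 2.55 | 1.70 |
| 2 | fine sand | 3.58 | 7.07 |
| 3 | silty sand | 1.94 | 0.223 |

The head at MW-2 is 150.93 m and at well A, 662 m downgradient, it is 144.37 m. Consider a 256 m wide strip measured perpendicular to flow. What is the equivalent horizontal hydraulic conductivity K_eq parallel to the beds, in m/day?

3.73

Flow is parallel to layering, so each bed carries its own Darcy discharge and the transmissivities add.
Σ(K_i·b_i) = 1.70×2.55 + 7.07×3.58 + 0.223×1.94 = 30.08 m²/day.
Total thickness b = 8.070 m, so K_eq = Σ(K_i·b_i)/b = 3.727 m/day.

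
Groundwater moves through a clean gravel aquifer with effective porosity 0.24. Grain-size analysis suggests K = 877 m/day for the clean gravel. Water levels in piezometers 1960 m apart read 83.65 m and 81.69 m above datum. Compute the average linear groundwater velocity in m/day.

3.65

Hydraulic gradient i = (83.65 − 81.69) / 1960 = 1.96 / 1960 = 0.001000.
Darcy flux q = K · i = 877.0 × 0.001000 = 0.8770 m/day.
Seepage velocity v = q / n_e = 0.8770 / 0.24 = 3.654 m/day.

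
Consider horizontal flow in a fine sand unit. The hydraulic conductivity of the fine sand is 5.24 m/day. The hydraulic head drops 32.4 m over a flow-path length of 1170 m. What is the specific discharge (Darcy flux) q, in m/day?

Hydraulic gradient i = Δh / L = 32.4 / 1170 = 0.02769.
Specific discharge q = K · i = 5.240 × 0.02769 = 0.1451 m/day.

0.145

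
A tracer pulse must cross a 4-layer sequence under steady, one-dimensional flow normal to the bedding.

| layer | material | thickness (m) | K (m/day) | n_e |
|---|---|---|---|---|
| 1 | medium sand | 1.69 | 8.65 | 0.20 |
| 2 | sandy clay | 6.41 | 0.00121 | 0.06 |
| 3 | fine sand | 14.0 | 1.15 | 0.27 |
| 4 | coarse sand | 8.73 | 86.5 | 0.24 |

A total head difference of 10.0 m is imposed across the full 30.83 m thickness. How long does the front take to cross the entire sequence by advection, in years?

9.59

With flow normal to the layers, continuity requires the same specific discharge q through every layer.
Σ(b_i/K_i) = 1.69/8.65 + 6.41/0.00121 + 14.0/1.15 + 8.73/86.5 = 5310 d.
q = Δh / Σ(b_i/K_i) = 10.0 / 5310 = 0.001883 m/day.
In each layer the seepage velocity is v_i = q/n_i, so the layer transit time is t_i = b_i·n_i / q:
  layer 1 (medium sand): t_1 = 1.69 × 0.20 / 0.001883 = 179.5 d
  layer 2 (sandy clay): t_2 = 6.41 × 0.06 / 0.001883 = 204.2 d
  layer 3 (fine sand): t_3 = 14.0 × 0.27 / 0.001883 = 2007 d
  layer 4 (coarse sand): t_4 = 8.73 × 0.24 / 0.001883 = 1113 d
Total t = Σ t_i = 3503 days = 9.592 years.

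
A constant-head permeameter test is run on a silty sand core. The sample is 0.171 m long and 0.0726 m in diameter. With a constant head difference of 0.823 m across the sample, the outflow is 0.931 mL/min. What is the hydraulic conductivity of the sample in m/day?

0.0673

Cross-sectional area A = π·(d/2)² = π × (0.0726/2)² = 0.004140 m².
Convert discharge: 0.931 mL/min = 1.552e-08 m³/s.
Darcy's law rearranged: K = Q·L / (A·Δh) = 1.552e-08 × 0.171 / (0.004140 × 0.823) = 7.788e-07 m/s = 0.06729 m/day.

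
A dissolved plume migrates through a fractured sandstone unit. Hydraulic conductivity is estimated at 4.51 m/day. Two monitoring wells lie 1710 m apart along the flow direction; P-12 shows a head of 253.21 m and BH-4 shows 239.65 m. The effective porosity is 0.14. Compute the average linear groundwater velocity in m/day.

Hydraulic gradient i = (253.21 − 239.65) / 1710 = 13.56 / 1710 = 0.007930.
Darcy flux q = K · i = 4.510 × 0.007930 = 0.03576 m/day.
Seepage velocity v = q / n_e = 0.03576 / 0.14 = 0.2555 m/day.

0.255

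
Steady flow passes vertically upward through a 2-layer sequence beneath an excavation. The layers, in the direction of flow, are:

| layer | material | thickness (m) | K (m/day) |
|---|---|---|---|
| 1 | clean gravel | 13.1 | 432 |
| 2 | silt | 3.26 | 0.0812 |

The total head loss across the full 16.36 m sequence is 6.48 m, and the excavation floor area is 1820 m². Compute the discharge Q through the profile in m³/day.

Flow is perpendicular to layering, so the layers act in series and the equivalent K is the thickness-weighted harmonic mean.
Total thickness L = 13.1 + 3.26 = 16.36 m.
Σ(b_i/K_i) = 13.1/432 + 3.26/0.0812 = 40.18 d.
K_eq = L / Σ(b_i/K_i) = 16.36 / 40.18 = 0.4072 m/day.
Q = K_eq · A · (Δh/L) = 0.4072 × 1820 × (6.48/16.36) = 293.5 m³/day.

294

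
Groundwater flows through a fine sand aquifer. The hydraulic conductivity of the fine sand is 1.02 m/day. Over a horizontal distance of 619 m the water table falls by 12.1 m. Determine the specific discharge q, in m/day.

0.0199

Hydraulic gradient i = Δh / L = 12.1 / 619 = 0.01955.
Specific discharge q = K · i = 1.020 × 0.01955 = 0.01994 m/day.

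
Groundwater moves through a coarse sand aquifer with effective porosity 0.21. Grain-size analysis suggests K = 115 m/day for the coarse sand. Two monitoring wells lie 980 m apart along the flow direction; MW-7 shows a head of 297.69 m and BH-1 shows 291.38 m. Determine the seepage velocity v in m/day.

3.53

Hydraulic gradient i = (297.69 − 291.38) / 980 = 6.31 / 980 = 0.006439.
Darcy flux q = K · i = 115.0 × 0.006439 = 0.7405 m/day.
Seepage velocity v = q / n_e = 0.7405 / 0.21 = 3.526 m/day.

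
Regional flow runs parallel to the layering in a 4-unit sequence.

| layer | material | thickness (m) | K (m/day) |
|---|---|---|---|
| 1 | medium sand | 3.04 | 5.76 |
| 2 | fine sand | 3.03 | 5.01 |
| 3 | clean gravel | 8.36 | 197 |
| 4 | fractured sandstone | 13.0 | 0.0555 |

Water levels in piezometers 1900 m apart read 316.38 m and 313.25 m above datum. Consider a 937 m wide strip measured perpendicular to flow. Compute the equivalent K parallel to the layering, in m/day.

61.3

Flow is parallel to layering, so each bed carries its own Darcy discharge and the transmissivities add.
Σ(K_i·b_i) = 5.76×3.04 + 5.01×3.03 + 197×8.36 + 0.0555×13.0 = 1680 m²/day.
Total thickness b = 27.43 m, so K_eq = Σ(K_i·b_i)/b = 61.26 m/day.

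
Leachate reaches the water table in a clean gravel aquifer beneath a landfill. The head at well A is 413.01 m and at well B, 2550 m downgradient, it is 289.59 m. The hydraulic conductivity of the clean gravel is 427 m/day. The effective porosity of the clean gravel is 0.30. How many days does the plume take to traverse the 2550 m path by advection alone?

37.0

Hydraulic gradient i = (413.01 − 289.59) / 2550 = 123.42 / 2550 = 0.04840.
Darcy flux q = K · i = 427.0 × 0.04840 = 20.67 m/day.
Seepage velocity v = q / n_e = 20.67 / 0.30 = 68.89 m/day.
Travel time t = L / v = 2550 / 68.89 = 37.02 days.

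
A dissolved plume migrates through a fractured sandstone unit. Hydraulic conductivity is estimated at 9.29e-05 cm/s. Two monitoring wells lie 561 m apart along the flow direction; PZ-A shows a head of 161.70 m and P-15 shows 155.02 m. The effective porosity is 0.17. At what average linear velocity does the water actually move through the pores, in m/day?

Convert K: 9.29e-05 cm/s × 864 = 0.08027 m/day.
Hydraulic gradient i = (161.70 − 155.02) / 561 = 6.68 / 561 = 0.01191.
Darcy flux q = K · i = 0.08027 × 0.01191 = 0.0009557 m/day.
Seepage velocity v = q / n_e = 0.0009557 / 0.17 = 0.005622 m/day.

0.00562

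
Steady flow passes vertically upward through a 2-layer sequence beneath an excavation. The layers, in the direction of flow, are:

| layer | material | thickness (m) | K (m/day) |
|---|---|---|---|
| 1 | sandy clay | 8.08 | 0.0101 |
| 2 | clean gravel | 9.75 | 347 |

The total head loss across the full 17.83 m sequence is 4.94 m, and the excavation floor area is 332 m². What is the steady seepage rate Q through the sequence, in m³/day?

Flow is perpendicular to layering, so the layers act in series and the equivalent K is the thickness-weighted harmonic mean.
Total thickness L = 8.08 + 9.75 = 17.83 m.
Σ(b_i/K_i) = 8.08/0.0101 + 9.75/347 = 800.0 d.
K_eq = L / Σ(b_i/K_i) = 17.83 / 800.0 = 0.02229 m/day.
Q = K_eq · A · (Δh/L) = 0.02229 × 332 × (4.94/17.83) = 2.050 m³/day.

2.05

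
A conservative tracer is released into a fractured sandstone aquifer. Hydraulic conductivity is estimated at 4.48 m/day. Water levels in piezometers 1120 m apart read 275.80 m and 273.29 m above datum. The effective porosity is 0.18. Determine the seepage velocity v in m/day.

0.0558

Hydraulic gradient i = (275.80 − 273.29) / 1120 = 2.51 / 1120 = 0.002241.
Darcy flux q = K · i = 4.480 × 0.002241 = 0.01004 m/day.
Seepage velocity v = q / n_e = 0.01004 / 0.18 = 0.05578 m/day.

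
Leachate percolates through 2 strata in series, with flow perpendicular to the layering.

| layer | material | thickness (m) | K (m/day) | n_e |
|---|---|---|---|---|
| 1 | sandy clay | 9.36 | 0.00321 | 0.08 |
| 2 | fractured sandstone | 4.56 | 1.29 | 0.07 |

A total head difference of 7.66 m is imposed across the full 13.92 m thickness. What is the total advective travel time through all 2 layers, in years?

With flow normal to the layers, continuity requires the same specific discharge q through every layer.
Σ(b_i/K_i) = 9.36/0.00321 + 4.56/1.29 = 2919 d.
q = Δh / Σ(b_i/K_i) = 7.66 / 2919 = 0.002624 m/day.
In each layer the seepage velocity is v_i = q/n_i, so the layer transit time is t_i = b_i·n_i / q:
  layer 1 (sandy clay): t_1 = 9.36 × 0.08 / 0.002624 = 285.4 d
  layer 2 (fractured sandstone): t_2 = 4.56 × 0.07 / 0.002624 = 121.7 d
Total t = Σ t_i = 407.0 days = 1.114 years.

1.11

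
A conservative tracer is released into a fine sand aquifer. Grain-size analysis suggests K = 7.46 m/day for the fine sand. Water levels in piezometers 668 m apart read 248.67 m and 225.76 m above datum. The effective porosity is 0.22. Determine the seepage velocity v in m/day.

1.16

Hydraulic gradient i = (248.67 − 225.76) / 668 = 22.91 / 668 = 0.03430.
Darcy flux q = K · i = 7.460 × 0.03430 = 0.2559 m/day.
Seepage velocity v = q / n_e = 0.2559 / 0.22 = 1.163 m/day.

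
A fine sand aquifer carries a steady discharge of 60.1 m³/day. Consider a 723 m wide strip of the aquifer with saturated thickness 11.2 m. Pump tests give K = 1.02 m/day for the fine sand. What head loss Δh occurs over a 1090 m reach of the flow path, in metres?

Cross-sectional area A = 723 × 11.2 = 8098 m².
From Q = K·A·i, i = Q / (K·A) = 60.1 / (1.020 × 8098) = 0.007276.
Head loss Δh = i · L = 0.007276 × 1090 = 7.931 m.

7.93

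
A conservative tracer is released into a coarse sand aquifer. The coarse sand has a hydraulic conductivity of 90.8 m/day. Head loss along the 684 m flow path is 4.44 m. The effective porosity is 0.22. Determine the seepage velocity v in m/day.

Hydraulic gradient i = Δh / L = 4.44 / 684 = 0.006491.
Darcy flux q = K · i = 90.80 × 0.006491 = 0.5894 m/day.
Seepage velocity v = q / n_e = 0.5894 / 0.22 = 2.679 m/day.

2.68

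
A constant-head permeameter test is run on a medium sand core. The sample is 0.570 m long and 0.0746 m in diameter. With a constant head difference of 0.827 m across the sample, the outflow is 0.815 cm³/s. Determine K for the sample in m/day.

Cross-sectional area A = π·(d/2)² = π × (0.0746/2)² = 0.004371 m².
Convert discharge: 0.815 cm³/s = 8.150e-07 m³/s.
Darcy's law rearranged: K = Q·L / (A·Δh) = 8.150e-07 × 0.570 / (0.004371 × 0.827) = 0.0001285 m/s = 11.10 m/day.

11.1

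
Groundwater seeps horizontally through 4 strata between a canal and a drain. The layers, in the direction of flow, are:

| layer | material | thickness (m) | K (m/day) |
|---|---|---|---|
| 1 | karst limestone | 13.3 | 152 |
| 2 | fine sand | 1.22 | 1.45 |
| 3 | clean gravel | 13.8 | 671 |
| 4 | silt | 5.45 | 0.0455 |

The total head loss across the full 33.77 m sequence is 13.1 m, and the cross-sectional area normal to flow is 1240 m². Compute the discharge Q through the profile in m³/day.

135

Flow is perpendicular to layering, so the layers act in series and the equivalent K is the thickness-weighted harmonic mean.
Total thickness L = 13.3 + 1.22 + 13.8 + 5.45 = 33.77 m.
Σ(b_i/K_i) = 13.3/152 + 1.22/1.45 + 13.8/671 + 5.45/0.0455 = 120.7 d.
K_eq = L / Σ(b_i/K_i) = 33.77 / 120.7 = 0.2797 m/day.
Q = K_eq · A · (Δh/L) = 0.2797 × 1240 × (13.1/33.77) = 134.5 m³/day.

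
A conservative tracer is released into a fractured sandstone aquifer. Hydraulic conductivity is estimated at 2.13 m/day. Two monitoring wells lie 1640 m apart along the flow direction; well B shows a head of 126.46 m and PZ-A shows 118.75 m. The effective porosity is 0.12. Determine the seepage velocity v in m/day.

0.0834

Hydraulic gradient i = (126.46 − 118.75) / 1640 = 7.71 / 1640 = 0.004701.
Darcy flux q = K · i = 2.130 × 0.004701 = 0.01001 m/day.
Seepage velocity v = q / n_e = 0.01001 / 0.12 = 0.08345 m/day.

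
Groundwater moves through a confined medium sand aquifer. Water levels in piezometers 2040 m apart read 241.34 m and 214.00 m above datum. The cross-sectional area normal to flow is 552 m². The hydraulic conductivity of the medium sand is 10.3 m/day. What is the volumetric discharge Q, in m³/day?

76.2

Hydraulic gradient i = (241.34 − 214.00) / 2040 = 27.34 / 2040 = 0.01340.
Darcy's law: Q = K · A · i = 10.30 × 552.0 × 0.01340 = 76.20 m³/day.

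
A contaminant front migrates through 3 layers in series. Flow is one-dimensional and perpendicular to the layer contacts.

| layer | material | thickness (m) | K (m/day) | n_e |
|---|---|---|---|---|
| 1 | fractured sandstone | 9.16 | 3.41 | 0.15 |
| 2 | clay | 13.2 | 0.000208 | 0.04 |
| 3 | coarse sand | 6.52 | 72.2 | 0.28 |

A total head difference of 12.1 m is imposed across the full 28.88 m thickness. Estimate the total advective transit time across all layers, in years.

53.5

With flow normal to the layers, continuity requires the same specific discharge q through every layer.
Σ(b_i/K_i) = 9.16/3.41 + 13.2/0.000208 + 6.52/72.2 = 63464 d.
q = Δh / Σ(b_i/K_i) = 12.1 / 63464 = 0.0001907 m/day.
In each layer the seepage velocity is v_i = q/n_i, so the layer transit time is t_i = b_i·n_i / q:
  layer 1 (fractured sandstone): t_1 = 9.16 × 0.15 / 0.0001907 = 7207 d
  layer 2 (clay): t_2 = 13.2 × 0.04 / 0.0001907 = 2769 d
  layer 3 (coarse sand): t_3 = 6.52 × 0.28 / 0.0001907 = 9575 d
Total t = Σ t_i = 19551 days = 53.53 years.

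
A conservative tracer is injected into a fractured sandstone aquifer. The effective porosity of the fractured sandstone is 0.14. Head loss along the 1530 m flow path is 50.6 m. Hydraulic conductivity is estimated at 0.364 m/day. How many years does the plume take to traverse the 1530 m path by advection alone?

Hydraulic gradient i = Δh / L = 50.6 / 1530 = 0.03307.
Darcy flux q = K · i = 0.3640 × 0.03307 = 0.01204 m/day.
Seepage velocity v = q / n_e = 0.01204 / 0.14 = 0.08599 m/day.
Travel time t = L / v = 1530 / 0.08599 = 17793 days = 48.72 years.

48.7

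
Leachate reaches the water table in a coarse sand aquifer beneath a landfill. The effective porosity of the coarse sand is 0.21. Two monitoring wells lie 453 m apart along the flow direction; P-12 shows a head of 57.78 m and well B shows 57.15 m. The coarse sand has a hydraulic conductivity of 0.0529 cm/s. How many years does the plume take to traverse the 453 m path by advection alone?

4.10

Convert K: 0.0529 cm/s × 864 = 45.71 m/day.
Hydraulic gradient i = (57.78 − 57.15) / 453 = 0.63 / 453 = 0.001391.
Darcy flux q = K · i = 45.71 × 0.001391 = 0.06356 m/day.
Seepage velocity v = q / n_e = 0.06356 / 0.21 = 0.3027 m/day.
Travel time t = L / v = 453 / 0.3027 = 1497 days = 4.097 years.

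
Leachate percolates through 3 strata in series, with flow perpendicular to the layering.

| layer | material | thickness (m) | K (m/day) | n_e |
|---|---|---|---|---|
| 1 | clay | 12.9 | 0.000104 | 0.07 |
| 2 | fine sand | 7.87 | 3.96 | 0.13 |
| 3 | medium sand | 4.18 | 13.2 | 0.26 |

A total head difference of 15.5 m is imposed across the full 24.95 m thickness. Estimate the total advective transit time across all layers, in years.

With flow normal to the layers, continuity requires the same specific discharge q through every layer.
Σ(b_i/K_i) = 12.9/0.000104 + 7.87/3.96 + 4.18/13.2 = 1.240e+05 d.
q = Δh / Σ(b_i/K_i) = 15.5 / 1.240e+05 = 0.0001250 m/day.
In each layer the seepage velocity is v_i = q/n_i, so the layer transit time is t_i = b_i·n_i / q:
  layer 1 (clay): t_1 = 12.9 × 0.07 / 0.0001250 = 7226 d
  layer 2 (fine sand): t_2 = 7.87 × 0.13 / 0.0001250 = 8187 d
  layer 3 (medium sand): t_3 = 4.18 × 0.26 / 0.0001250 = 8697 d
Total t = Σ t_i = 24111 days = 66.01 years.

66.0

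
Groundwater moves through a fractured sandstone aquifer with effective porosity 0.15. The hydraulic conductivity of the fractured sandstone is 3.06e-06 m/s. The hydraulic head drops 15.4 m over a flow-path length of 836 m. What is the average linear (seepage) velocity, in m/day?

0.0325

Convert K: 3.06e-06 m/s × 86400 = 0.2644 m/day.
Hydraulic gradient i = Δh / L = 15.4 / 836 = 0.01842.
Darcy flux q = K · i = 0.2644 × 0.01842 = 0.004870 m/day.
Seepage velocity v = q / n_e = 0.004870 / 0.15 = 0.03247 m/day.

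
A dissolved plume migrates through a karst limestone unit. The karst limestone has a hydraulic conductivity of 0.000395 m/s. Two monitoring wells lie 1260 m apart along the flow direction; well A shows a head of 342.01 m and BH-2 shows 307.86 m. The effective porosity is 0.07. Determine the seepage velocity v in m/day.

Convert K: 0.000395 m/s × 86400 = 34.13 m/day.
Hydraulic gradient i = (342.01 − 307.86) / 1260 = 34.15 / 1260 = 0.02710.
Darcy flux q = K · i = 34.13 × 0.02710 = 0.9250 m/day.
Seepage velocity v = q / n_e = 0.9250 / 0.07 = 13.21 m/day.

13.2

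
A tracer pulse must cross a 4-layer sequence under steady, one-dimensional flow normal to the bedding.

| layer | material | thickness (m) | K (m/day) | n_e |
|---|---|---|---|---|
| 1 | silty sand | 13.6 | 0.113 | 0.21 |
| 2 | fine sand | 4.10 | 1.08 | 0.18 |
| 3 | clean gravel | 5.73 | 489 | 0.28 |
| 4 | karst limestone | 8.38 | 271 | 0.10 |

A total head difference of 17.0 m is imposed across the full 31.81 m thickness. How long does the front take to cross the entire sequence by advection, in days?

With flow normal to the layers, continuity requires the same specific discharge q through every layer.
Σ(b_i/K_i) = 13.6/0.113 + 4.10/1.08 + 5.73/489 + 8.38/271 = 124.2 d.
q = Δh / Σ(b_i/K_i) = 17.0 / 124.2 = 0.1369 m/day.
In each layer the seepage velocity is v_i = q/n_i, so the layer transit time is t_i = b_i·n_i / q:
  layer 1 (silty sand): t_1 = 13.6 × 0.21 / 0.1369 = 20.86 d
  layer 2 (fine sand): t_2 = 4.10 × 0.18 / 0.1369 = 5.391 d
  layer 3 (clean gravel): t_3 = 5.73 × 0.28 / 0.1369 = 11.72 d
  layer 4 (karst limestone): t_4 = 8.38 × 0.10 / 0.1369 = 6.122 d
Total t = Σ t_i = 44.10 days.

44.1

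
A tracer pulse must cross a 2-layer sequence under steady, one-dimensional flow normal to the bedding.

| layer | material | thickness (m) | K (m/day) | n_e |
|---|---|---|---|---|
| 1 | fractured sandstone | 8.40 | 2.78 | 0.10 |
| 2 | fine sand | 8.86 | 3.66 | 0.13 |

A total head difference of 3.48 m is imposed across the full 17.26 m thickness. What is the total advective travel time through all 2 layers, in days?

3.11

With flow normal to the layers, continuity requires the same specific discharge q through every layer.
Σ(b_i/K_i) = 8.40/2.78 + 8.86/3.66 = 5.442 d.
q = Δh / Σ(b_i/K_i) = 3.48 / 5.442 = 0.6394 m/day.
In each layer the seepage velocity is v_i = q/n_i, so the layer transit time is t_i = b_i·n_i / q:
  layer 1 (fractured sandstone): t_1 = 8.40 × 0.10 / 0.6394 = 1.314 d
  layer 2 (fine sand): t_2 = 8.86 × 0.13 / 0.6394 = 1.801 d
Total t = Σ t_i = 3.115 days.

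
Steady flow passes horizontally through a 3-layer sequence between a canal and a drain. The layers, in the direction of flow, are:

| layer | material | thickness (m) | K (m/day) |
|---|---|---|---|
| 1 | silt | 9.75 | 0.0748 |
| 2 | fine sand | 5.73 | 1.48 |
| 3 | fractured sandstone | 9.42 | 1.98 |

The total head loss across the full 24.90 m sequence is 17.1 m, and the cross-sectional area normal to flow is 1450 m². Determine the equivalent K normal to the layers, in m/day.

Flow is perpendicular to layering, so the layers act in series and the equivalent K is the thickness-weighted harmonic mean.
Total thickness L = 9.75 + 5.73 + 9.42 = 24.90 m.
Σ(b_i/K_i) = 9.75/0.0748 + 5.73/1.48 + 9.42/1.98 = 139.0 d.
K_eq = L / Σ(b_i/K_i) = 24.90 / 139.0 = 0.1792 m/day.

0.179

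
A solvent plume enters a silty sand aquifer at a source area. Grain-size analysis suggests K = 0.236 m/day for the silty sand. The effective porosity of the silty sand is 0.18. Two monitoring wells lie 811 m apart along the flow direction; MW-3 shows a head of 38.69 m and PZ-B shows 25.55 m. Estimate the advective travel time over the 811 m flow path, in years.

105

Hydraulic gradient i = (38.69 − 25.55) / 811 = 13.14 / 811 = 0.01620.
Darcy flux q = K · i = 0.2360 × 0.01620 = 0.003824 m/day.
Seepage velocity v = q / n_e = 0.003824 / 0.18 = 0.02124 m/day.
Travel time t = L / v = 811 / 0.02124 = 38177 days = 104.5 years.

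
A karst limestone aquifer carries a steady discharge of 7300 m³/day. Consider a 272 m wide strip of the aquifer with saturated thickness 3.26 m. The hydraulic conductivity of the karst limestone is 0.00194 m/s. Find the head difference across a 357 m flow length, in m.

17.5

Convert K: 0.00194 m/s × 86400 = 167.6 m/day.
Cross-sectional area A = 272 × 3.26 = 886.7 m².
From Q = K·A·i, i = Q / (K·A) = 7300 / (167.6 × 886.7) = 0.04912.
Head loss Δh = i · L = 0.04912 × 357 = 17.53 m.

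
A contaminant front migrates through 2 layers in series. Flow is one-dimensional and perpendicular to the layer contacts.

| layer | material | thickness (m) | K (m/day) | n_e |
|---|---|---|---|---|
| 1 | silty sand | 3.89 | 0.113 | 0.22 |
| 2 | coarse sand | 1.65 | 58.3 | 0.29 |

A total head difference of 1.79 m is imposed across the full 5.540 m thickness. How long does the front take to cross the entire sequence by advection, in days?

25.7

With flow normal to the layers, continuity requires the same specific discharge q through every layer.
Σ(b_i/K_i) = 3.89/0.113 + 1.65/58.3 = 34.45 d.
q = Δh / Σ(b_i/K_i) = 1.79 / 34.45 = 0.05195 m/day.
In each layer the seepage velocity is v_i = q/n_i, so the layer transit time is t_i = b_i·n_i / q:
  layer 1 (silty sand): t_1 = 3.89 × 0.22 / 0.05195 = 16.47 d
  layer 2 (coarse sand): t_2 = 1.65 × 0.29 / 0.05195 = 9.210 d
Total t = Σ t_i = 25.68 days.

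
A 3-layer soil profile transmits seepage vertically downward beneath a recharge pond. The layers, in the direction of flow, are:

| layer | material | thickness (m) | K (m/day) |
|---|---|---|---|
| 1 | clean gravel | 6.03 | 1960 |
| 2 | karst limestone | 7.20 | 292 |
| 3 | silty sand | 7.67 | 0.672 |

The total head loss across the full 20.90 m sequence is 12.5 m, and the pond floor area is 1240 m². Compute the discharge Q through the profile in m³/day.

Flow is perpendicular to layering, so the layers act in series and the equivalent K is the thickness-weighted harmonic mean.
Total thickness L = 6.03 + 7.20 + 7.67 = 20.90 m.
Σ(b_i/K_i) = 6.03/1960 + 7.20/292 + 7.67/0.672 = 11.44 d.
K_eq = L / Σ(b_i/K_i) = 20.90 / 11.44 = 1.827 m/day.
Q = K_eq · A · (Δh/L) = 1.827 × 1240 × (12.5/20.90) = 1355 m³/day.

1350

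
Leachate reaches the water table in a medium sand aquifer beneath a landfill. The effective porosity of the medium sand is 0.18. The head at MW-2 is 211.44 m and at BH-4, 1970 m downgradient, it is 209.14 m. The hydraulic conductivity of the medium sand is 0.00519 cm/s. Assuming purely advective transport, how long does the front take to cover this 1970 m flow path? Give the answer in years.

185

Convert K: 0.00519 cm/s × 864 = 4.484 m/day.
Hydraulic gradient i = (211.44 − 209.14) / 1970 = 2.3 / 1970 = 0.001168.
Darcy flux q = K · i = 4.484 × 0.001168 = 0.005235 m/day.
Seepage velocity v = q / n_e = 0.005235 / 0.18 = 0.02909 m/day.
Travel time t = L / v = 1970 / 0.02909 = 67732 days = 185.4 years.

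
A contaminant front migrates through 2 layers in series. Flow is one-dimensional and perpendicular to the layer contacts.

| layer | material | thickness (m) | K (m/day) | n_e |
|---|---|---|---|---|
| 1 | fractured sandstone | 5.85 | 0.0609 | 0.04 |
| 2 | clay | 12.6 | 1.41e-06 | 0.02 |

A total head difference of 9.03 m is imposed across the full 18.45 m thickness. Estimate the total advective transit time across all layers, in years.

With flow normal to the layers, continuity requires the same specific discharge q through every layer.
Σ(b_i/K_i) = 5.85/0.0609 + 12.6/1.41e-06 = 8.936e+06 d.
q = Δh / Σ(b_i/K_i) = 9.03 / 8.936e+06 = 1.010e-06 m/day.
In each layer the seepage velocity is v_i = q/n_i, so the layer transit time is t_i = b_i·n_i / q:
  layer 1 (fractured sandstone): t_1 = 5.85 × 0.04 / 1.010e-06 = 2.316e+05 d
  layer 2 (clay): t_2 = 12.6 × 0.02 / 1.010e-06 = 2.494e+05 d
Total t = Σ t_i = 4.810e+05 days = 1317 years.

1320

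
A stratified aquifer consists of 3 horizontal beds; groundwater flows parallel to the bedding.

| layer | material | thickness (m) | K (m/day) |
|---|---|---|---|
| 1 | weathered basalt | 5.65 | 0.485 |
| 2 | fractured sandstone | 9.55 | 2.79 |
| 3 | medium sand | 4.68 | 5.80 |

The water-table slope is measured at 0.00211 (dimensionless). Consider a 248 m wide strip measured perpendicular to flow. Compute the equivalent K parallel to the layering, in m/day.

Flow is parallel to layering, so each bed carries its own Darcy discharge and the transmissivities add.
Σ(K_i·b_i) = 0.485×5.65 + 2.79×9.55 + 5.80×4.68 = 56.53 m²/day.
Total thickness b = 19.88 m, so K_eq = Σ(K_i·b_i)/b = 2.843 m/day.

2.84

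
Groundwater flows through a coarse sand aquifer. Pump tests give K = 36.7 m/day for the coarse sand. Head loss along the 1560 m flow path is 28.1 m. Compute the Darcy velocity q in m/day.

0.661

Hydraulic gradient i = Δh / L = 28.1 / 1560 = 0.01801.
Specific discharge q = K · i = 36.70 × 0.01801 = 0.6611 m/day.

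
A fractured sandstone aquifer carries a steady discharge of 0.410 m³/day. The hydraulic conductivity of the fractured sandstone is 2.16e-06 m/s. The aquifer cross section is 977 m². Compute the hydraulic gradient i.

0.00225

Convert K: 2.16e-06 m/s × 86400 = 0.1866 m/day.
From Q = K·A·i, i = Q / (K·A) = 0.410 / (0.1866 × 977.0) = 0.002249.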